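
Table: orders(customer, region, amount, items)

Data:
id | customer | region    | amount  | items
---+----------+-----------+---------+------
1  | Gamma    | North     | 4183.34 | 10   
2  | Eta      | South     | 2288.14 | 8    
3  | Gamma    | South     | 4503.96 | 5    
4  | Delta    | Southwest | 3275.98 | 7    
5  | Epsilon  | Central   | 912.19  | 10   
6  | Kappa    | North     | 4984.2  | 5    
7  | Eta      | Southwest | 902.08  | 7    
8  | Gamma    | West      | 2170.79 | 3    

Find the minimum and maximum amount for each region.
SELECT region, MIN(amount), MAX(amount)
FROM orders
GROUP BY region

Result:
  Central: min=912.19, max=912.19
  North: min=4183.34, max=4984.20
  South: min=2288.14, max=4503.96
  Southwest: min=902.08, max=3275.98
  West: min=2170.79, max=2170.79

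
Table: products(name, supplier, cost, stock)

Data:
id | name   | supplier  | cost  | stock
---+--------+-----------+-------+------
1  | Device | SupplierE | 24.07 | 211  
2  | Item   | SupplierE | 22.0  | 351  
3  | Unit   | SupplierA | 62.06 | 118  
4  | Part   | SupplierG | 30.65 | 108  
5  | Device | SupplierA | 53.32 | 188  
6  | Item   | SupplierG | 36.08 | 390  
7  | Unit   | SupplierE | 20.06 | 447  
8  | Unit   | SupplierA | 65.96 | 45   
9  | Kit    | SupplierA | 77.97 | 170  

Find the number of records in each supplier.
SELECT supplier, COUNT(*) as count
FROM products
GROUP BY supplier

Result:
  SupplierA: 4
  SupplierE: 3
  SupplierG: 2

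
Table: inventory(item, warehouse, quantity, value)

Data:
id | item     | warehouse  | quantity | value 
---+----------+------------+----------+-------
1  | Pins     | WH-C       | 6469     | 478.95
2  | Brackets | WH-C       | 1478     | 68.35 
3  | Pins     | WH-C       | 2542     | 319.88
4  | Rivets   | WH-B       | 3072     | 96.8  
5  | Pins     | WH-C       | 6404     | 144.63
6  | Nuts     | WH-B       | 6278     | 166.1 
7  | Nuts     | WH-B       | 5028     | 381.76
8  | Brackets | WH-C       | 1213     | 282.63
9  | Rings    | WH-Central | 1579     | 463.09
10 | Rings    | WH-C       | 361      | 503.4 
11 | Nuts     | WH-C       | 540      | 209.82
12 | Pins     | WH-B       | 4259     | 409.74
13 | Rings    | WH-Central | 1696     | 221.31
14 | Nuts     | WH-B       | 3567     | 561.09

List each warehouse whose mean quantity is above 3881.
SELECT warehouse, AVG(quantity)
FROM inventory
GROUP BY warehouse
HAVING AVG(quantity) > 3881

Result:
  WH-B: avg=4440.80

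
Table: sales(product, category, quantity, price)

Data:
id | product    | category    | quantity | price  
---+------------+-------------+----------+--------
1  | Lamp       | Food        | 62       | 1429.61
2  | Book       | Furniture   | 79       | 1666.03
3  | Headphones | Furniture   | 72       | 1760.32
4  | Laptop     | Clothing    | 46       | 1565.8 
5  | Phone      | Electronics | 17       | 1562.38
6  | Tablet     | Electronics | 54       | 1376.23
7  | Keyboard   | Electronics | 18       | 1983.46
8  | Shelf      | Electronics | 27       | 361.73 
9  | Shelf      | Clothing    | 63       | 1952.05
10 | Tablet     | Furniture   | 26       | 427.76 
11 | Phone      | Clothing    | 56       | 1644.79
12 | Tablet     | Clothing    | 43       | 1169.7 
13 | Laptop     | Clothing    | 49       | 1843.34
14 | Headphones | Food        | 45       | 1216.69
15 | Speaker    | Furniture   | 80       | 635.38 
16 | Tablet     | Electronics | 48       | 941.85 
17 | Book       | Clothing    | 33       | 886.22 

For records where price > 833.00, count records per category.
SELECT category, COUNT(*)
FROM sales
WHERE price > 833.00
GROUP BY category

Note: WHERE filters rows before grouping.

Result:
  Clothing: 6
  Electronics: 4
  Food: 2
  Furniture: 2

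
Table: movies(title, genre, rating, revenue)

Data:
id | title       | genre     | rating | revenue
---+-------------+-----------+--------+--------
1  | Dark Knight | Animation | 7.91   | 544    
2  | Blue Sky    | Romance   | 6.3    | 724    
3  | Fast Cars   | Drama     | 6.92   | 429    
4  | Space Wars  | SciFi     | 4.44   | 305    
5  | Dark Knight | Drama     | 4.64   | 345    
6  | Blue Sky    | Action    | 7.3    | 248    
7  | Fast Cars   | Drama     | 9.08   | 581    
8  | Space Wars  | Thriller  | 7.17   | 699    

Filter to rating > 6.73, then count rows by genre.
SELECT genre, COUNT(*)
FROM movies
WHERE rating > 6.73
GROUP BY genre

Note: WHERE filters rows before grouping.

Result:
  Action: 1
  Animation: 1
  Drama: 2
  Thriller: 1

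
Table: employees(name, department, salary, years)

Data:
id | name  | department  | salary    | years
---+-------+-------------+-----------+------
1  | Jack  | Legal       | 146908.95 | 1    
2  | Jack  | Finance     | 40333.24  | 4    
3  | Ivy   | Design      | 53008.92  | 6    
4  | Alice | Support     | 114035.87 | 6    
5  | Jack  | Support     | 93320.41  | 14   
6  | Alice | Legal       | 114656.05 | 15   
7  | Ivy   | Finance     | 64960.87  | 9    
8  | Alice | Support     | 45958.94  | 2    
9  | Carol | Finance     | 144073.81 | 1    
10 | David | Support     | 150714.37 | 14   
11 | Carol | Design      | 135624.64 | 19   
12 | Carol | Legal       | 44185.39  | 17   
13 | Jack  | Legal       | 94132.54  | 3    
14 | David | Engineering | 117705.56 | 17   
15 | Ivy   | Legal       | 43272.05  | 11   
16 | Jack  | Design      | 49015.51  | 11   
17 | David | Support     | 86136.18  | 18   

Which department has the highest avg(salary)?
SELECT department, AVG(salary) as val
FROM employees
GROUP BY department
ORDER BY val DESC
LIMIT 1

Result: Engineering with avg(salary) = 117705.56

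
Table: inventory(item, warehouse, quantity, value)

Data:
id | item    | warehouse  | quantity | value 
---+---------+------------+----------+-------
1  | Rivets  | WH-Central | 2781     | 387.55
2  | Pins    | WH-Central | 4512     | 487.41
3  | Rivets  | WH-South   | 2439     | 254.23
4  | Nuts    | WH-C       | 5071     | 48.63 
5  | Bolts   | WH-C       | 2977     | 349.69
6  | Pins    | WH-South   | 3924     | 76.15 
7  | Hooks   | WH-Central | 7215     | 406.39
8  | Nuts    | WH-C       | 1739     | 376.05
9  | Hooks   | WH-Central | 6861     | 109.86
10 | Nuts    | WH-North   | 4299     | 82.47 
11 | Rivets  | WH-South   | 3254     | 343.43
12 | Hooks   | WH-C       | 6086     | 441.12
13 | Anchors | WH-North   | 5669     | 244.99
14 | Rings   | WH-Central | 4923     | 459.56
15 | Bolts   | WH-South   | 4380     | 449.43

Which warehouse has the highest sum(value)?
SELECT warehouse, SUM(value) as val
FROM inventory
GROUP BY warehouse
ORDER BY val DESC
LIMIT 1

Result: WH-Central with sum(value) = 1850.77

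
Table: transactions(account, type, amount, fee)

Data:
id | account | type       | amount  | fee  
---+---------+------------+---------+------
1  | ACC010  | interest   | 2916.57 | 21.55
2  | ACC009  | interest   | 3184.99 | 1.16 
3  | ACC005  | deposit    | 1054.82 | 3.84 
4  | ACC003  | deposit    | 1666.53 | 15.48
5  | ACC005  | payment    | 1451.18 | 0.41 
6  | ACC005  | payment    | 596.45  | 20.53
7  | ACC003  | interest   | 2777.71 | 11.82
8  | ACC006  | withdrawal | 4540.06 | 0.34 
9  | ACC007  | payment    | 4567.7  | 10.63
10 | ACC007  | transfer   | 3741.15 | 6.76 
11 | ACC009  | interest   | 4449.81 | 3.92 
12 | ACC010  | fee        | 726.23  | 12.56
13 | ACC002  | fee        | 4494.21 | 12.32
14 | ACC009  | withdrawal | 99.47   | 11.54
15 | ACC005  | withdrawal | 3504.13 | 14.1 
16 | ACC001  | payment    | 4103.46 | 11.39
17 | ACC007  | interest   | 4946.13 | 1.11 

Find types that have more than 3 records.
SELECT type, COUNT(*) as cnt
FROM transactions
GROUP BY type
HAVING COUNT(*) > 3

Result:
  interest: 5
  payment: 4

Note: HAVING filters groups after aggregation, WHERE filters rows before.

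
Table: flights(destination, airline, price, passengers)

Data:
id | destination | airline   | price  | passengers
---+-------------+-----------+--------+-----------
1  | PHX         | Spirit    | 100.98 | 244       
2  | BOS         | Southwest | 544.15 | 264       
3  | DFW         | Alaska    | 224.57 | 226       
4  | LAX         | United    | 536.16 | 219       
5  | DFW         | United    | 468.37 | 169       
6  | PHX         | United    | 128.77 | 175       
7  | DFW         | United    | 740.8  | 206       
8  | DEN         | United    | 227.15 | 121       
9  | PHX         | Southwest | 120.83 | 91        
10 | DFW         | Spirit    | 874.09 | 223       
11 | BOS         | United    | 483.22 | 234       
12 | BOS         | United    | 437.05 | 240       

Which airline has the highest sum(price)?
SELECT airline, SUM(price) as val
FROM flights
GROUP BY airline
ORDER BY val DESC
LIMIT 1

Result: United with sum(price) = 3021.52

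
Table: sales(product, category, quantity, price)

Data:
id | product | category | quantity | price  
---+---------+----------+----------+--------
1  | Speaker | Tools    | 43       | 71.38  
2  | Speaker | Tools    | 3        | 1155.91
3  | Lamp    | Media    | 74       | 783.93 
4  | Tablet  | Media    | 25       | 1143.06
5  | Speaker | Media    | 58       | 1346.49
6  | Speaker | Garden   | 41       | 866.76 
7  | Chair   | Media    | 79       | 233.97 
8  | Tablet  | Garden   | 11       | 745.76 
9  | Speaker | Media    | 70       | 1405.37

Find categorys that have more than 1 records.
SELECT category, COUNT(*) as cnt
FROM sales
GROUP BY category
HAVING COUNT(*) > 1

Result:
  Garden: 2
  Media: 5
  Tools: 2

Note: HAVING filters groups after aggregation, WHERE filters rows before.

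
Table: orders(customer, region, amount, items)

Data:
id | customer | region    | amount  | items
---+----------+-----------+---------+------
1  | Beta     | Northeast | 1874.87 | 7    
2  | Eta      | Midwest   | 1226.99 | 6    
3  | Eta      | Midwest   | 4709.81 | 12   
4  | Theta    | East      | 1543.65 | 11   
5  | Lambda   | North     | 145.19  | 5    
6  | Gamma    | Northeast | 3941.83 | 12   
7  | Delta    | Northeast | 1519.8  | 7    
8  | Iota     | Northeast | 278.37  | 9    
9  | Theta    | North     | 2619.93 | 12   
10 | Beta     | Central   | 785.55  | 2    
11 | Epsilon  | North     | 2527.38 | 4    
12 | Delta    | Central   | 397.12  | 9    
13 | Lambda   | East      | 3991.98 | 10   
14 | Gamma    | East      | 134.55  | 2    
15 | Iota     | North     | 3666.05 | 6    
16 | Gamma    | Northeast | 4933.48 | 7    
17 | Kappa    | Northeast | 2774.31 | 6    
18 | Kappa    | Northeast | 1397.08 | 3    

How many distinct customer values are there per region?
SELECT region, COUNT(DISTINCT customer)
FROM orders
GROUP BY region

Result:
  Central: 2 distinct
  East: 3 distinct
  Midwest: 1 distinct
  North: 4 distinct
  Northeast: 5 distinct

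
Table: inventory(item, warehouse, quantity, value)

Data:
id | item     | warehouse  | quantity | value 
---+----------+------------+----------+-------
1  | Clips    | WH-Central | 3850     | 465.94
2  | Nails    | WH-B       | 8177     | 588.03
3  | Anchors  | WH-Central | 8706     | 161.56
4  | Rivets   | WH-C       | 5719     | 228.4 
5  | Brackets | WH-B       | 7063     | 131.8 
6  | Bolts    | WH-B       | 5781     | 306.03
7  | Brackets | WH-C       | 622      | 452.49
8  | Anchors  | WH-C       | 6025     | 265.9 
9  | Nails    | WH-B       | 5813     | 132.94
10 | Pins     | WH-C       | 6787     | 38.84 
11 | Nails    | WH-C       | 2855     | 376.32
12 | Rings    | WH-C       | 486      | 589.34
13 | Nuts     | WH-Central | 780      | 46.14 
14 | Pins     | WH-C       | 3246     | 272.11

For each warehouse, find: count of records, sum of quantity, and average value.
SELECT warehouse,
       COUNT(*) as cnt,
       SUM(quantity) as total_quantity,
       AVG(value) as avg_value
FROM inventory
GROUP BY warehouse

Result:
  WH-B: 4 records, 26834 total quantity, 289.70 avg value
  WH-C: 7 records, 25740 total quantity, 317.63 avg value
  WH-Central: 3 records, 13336 total quantity, 224.55 avg value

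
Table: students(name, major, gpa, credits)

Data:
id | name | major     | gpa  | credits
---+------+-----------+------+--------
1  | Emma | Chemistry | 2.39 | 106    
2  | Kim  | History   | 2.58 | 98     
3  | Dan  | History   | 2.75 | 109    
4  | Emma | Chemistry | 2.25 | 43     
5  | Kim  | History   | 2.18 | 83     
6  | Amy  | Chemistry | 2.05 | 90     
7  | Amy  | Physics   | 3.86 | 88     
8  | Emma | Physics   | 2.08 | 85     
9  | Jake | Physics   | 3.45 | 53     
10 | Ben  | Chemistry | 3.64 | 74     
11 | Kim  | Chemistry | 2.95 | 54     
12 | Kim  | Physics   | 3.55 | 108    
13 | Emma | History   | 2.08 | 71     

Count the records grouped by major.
SELECT major, COUNT(*) as count
FROM students
GROUP BY major

Result:
  Chemistry: 5
  History: 4
  Physics: 4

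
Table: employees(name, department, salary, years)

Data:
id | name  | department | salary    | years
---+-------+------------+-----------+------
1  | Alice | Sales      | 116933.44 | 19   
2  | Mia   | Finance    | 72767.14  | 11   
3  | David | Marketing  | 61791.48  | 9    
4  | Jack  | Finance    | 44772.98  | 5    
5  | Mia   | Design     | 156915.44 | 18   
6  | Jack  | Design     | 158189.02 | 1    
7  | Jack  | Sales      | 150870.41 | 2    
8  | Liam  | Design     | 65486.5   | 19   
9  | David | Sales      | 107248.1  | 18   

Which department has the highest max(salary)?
SELECT department, MAX(salary) as val
FROM employees
GROUP BY department
ORDER BY val DESC
LIMIT 1

Result: Design with max(salary) = 158189.02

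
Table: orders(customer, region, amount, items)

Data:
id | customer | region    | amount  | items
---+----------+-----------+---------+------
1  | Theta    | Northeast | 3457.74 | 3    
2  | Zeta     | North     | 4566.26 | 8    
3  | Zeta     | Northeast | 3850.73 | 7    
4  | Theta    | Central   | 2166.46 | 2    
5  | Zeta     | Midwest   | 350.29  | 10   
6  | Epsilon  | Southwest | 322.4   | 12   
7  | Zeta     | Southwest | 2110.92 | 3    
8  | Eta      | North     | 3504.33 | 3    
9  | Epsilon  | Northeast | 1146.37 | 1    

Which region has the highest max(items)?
SELECT region, MAX(items) as val
FROM orders
GROUP BY region
ORDER BY val DESC
LIMIT 1

Result: Southwest with max(items) = 12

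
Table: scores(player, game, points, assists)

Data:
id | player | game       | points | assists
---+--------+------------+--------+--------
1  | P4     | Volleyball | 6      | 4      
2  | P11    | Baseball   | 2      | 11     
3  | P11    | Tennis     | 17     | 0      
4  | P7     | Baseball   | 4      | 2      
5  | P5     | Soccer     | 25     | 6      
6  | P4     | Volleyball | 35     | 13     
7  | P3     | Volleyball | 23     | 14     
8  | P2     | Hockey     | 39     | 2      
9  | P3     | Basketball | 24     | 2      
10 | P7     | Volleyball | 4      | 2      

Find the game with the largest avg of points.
SELECT game, AVG(points) as val
FROM scores
GROUP BY game
ORDER BY val DESC
LIMIT 1

Result: Hockey with avg(points) = 39.00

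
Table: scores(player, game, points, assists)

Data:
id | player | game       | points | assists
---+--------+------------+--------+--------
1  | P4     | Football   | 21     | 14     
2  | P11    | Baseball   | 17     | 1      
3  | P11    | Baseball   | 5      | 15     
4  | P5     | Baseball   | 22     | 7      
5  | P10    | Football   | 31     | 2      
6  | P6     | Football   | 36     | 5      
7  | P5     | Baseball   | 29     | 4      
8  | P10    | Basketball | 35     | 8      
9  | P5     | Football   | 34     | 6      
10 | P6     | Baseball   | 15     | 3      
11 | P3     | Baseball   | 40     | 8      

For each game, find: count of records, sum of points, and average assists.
SELECT game,
       COUNT(*) as cnt,
       SUM(points) as total_points,
       AVG(assists) as avg_assists
FROM scores
GROUP BY game

Result:
  Baseball: 6 records, 128 total points, 6.33 avg assists
  Basketball: 1 records, 35 total points, 8.00 avg assists
  Football: 4 records, 122 total points, 6.75 avg assists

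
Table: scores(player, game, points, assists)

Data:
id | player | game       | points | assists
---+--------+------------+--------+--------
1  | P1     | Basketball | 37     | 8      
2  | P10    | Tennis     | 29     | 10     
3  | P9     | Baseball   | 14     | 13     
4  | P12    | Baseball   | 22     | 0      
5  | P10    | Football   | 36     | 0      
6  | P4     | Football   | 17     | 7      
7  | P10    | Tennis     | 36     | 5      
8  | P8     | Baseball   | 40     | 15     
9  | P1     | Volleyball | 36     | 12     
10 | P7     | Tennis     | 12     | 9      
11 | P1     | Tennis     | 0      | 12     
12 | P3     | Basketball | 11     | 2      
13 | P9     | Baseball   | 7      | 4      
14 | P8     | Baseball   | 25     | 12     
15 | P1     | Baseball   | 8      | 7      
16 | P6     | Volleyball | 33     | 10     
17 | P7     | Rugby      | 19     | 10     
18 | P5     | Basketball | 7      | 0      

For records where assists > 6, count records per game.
SELECT game, COUNT(*)
FROM scores
WHERE assists > 6
GROUP BY game

Note: WHERE filters rows before grouping.

Result:
  Baseball: 4
  Basketball: 1
  Football: 1
  Rugby: 1
  Tennis: 3
  Volleyball: 2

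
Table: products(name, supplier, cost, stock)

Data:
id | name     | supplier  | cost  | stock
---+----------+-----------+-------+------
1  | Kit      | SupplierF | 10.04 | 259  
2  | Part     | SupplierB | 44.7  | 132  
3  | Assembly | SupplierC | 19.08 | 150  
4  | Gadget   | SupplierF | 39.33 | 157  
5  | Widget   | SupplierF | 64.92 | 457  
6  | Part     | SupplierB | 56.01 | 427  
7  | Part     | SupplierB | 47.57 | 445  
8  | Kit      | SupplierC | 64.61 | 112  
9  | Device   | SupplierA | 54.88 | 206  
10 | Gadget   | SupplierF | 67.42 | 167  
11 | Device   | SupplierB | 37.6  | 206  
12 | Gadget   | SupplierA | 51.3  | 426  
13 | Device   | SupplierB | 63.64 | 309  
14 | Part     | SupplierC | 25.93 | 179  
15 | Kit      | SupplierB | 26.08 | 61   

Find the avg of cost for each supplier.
SELECT supplier, AVG(cost) as result
FROM products
GROUP BY supplier

Result:
  SupplierA: 53.09
  SupplierB: 45.93
  SupplierC: 36.54
  SupplierF: 45.43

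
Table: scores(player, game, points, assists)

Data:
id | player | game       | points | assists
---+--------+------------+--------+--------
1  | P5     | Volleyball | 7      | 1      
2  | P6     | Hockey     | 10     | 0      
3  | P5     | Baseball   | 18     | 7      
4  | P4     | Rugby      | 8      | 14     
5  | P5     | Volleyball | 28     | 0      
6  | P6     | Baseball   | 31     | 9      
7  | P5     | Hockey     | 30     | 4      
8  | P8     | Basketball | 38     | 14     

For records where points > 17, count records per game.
SELECT game, COUNT(*)
FROM scores
WHERE points > 17
GROUP BY game

Note: WHERE filters rows before grouping.

Result:
  Baseball: 2
  Basketball: 1
  Hockey: 1
  Volleyball: 1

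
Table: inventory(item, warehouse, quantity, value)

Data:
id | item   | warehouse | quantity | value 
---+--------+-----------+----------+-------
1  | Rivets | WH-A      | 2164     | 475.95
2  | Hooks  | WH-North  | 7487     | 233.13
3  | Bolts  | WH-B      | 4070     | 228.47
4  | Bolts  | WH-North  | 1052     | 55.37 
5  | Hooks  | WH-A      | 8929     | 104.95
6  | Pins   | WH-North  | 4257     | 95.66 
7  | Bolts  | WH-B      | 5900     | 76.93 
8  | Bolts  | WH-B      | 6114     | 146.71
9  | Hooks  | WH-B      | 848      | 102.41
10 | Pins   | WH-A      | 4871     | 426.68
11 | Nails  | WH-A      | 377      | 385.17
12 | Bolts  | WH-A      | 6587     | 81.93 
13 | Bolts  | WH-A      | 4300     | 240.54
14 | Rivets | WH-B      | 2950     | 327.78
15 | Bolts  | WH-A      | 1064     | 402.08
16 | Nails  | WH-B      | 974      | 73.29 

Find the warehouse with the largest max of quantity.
SELECT warehouse, MAX(quantity) as val
FROM inventory
GROUP BY warehouse
ORDER BY val DESC
LIMIT 1

Result: WH-A with max(quantity) = 8929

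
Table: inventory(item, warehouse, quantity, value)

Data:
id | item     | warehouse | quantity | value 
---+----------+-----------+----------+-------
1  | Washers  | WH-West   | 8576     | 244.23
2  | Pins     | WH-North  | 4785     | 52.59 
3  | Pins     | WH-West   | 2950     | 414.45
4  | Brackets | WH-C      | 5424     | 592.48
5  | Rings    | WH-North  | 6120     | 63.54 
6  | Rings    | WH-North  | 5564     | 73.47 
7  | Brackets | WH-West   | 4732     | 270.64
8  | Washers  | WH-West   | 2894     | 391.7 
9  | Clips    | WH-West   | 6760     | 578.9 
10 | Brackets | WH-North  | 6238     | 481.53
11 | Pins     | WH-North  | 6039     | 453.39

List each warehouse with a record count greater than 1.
SELECT warehouse, COUNT(*) as cnt
FROM inventory
GROUP BY warehouse
HAVING COUNT(*) > 1

Result:
  WH-North: 5
  WH-West: 5

Note: HAVING filters groups after aggregation, WHERE filters rows before.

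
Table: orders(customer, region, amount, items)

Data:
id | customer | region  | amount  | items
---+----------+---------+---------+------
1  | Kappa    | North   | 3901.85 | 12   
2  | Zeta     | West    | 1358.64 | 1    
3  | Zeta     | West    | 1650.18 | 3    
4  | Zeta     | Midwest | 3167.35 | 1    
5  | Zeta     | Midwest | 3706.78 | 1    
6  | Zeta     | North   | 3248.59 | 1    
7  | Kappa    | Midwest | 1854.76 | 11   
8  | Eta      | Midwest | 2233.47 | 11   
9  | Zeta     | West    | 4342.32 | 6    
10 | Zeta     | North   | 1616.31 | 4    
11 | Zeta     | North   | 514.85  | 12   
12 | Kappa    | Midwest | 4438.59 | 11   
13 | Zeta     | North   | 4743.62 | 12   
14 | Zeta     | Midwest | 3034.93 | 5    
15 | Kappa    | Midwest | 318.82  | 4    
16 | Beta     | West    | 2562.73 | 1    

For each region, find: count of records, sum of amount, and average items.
SELECT region,
       COUNT(*) as cnt,
       SUM(amount) as total_amount,
       AVG(items) as avg_items
FROM orders
GROUP BY region

Result:
  Midwest: 7 records, 18754.70 total amount, 6.29 avg items
  North: 5 records, 14025.22 total amount, 8.20 avg items
  West: 4 records, 9913.87 total amount, 2.75 avg items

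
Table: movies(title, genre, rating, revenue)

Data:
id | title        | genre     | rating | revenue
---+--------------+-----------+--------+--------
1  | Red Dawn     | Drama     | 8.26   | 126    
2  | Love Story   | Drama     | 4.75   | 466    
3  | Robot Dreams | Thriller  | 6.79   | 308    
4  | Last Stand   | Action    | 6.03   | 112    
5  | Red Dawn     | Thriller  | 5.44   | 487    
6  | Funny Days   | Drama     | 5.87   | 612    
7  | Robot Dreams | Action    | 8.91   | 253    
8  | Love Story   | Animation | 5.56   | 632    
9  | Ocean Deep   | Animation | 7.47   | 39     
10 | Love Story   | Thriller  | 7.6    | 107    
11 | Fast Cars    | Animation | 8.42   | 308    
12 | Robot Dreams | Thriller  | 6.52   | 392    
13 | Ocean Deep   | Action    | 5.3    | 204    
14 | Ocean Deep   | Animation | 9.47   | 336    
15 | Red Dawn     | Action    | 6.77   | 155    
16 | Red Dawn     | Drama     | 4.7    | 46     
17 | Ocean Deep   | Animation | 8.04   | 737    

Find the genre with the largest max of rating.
SELECT genre, MAX(rating) as val
FROM movies
GROUP BY genre
ORDER BY val DESC
LIMIT 1

Result: Animation with max(rating) = 9.47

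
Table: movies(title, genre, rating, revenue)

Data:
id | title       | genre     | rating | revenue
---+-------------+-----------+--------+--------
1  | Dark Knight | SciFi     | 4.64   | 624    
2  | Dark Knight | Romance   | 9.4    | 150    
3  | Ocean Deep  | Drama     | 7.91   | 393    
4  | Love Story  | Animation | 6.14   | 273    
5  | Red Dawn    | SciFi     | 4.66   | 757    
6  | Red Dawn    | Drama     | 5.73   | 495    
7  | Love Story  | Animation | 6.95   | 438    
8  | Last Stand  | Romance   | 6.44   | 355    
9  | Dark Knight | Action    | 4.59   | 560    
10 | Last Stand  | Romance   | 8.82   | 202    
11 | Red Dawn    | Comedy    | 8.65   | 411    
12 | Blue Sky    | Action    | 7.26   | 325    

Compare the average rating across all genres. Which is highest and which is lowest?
SELECT genre, AVG(rating)
FROM movies
GROUP BY genre
ORDER BY AVG(rating)

All groups:
  SciFi: 4.65
  Action: 5.93
  Animation: 6.55
  Drama: 6.82
  Romance: 8.22
  Comedy: 8.65

Highest: Comedy (8.65)
Lowest: SciFi (4.65)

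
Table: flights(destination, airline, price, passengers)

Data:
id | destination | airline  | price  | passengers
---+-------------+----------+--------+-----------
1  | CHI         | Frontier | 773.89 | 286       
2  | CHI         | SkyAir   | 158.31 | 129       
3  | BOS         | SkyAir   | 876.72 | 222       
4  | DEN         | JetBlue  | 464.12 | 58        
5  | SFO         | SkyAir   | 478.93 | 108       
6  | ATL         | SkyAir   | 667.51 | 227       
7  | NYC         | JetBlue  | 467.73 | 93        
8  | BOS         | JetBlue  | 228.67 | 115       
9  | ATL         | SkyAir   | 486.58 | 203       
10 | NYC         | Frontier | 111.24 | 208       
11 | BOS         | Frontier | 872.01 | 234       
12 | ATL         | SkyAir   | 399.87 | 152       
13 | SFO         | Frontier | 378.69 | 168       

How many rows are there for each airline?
SELECT airline, COUNT(*) as count
FROM flights
GROUP BY airline

Result:
  Frontier: 4
  JetBlue: 3
  SkyAir: 6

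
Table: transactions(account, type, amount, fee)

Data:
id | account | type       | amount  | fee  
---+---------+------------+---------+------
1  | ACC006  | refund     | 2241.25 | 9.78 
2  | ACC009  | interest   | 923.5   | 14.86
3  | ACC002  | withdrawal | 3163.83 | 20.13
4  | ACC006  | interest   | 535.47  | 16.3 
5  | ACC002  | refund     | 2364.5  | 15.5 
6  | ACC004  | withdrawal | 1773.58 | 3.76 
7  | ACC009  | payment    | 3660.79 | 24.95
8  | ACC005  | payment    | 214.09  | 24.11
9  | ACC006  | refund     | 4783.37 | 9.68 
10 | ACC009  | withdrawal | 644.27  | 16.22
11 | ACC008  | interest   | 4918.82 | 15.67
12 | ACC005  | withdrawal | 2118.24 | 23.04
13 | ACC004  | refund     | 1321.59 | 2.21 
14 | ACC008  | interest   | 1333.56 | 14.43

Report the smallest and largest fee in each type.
SELECT type, MIN(fee), MAX(fee)
FROM transactions
GROUP BY type

Result:
  interest: min=14.43, max=16.30
  payment: min=24.11, max=24.95
  refund: min=2.21, max=15.50
  withdrawal: min=3.76, max=23.04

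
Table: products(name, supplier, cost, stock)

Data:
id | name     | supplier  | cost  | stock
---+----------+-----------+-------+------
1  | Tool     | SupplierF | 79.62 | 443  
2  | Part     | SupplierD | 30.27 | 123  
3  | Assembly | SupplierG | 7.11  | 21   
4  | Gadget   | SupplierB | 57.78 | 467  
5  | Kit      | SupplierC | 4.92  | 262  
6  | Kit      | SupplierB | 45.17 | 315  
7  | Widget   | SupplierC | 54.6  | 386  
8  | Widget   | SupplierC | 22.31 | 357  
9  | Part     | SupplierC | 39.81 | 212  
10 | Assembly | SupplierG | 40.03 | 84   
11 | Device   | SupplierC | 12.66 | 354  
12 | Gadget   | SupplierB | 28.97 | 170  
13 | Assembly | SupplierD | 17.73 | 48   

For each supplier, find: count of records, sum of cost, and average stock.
SELECT supplier,
       COUNT(*) as cnt,
       SUM(cost) as total_cost,
       AVG(stock) as avg_stock
FROM products
GROUP BY supplier

Result:
  SupplierB: 3 records, 131.92 total cost, 317.33 avg stock
  SupplierC: 5 records, 134.30 total cost, 314.20 avg stock
  SupplierD: 2 records, 48.00 total cost, 85.50 avg stock
  SupplierF: 1 records, 79.62 total cost, 443.00 avg stock
  SupplierG: 2 records, 47.14 total cost, 52.50 avg stock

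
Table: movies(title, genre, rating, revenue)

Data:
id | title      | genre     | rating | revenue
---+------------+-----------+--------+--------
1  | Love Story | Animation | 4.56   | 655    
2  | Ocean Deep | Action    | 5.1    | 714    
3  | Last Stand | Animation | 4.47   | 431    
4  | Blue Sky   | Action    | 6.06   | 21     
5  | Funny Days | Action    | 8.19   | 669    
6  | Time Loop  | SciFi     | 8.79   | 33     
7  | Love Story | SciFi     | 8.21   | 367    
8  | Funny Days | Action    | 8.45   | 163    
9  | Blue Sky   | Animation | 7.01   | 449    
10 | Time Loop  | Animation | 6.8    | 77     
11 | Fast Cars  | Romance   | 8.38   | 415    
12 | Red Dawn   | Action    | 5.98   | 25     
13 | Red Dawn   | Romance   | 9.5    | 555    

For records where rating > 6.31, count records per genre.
SELECT genre, COUNT(*)
FROM movies
WHERE rating > 6.31
GROUP BY genre

Note: WHERE filters rows before grouping.

Result:
  Action: 2
  Animation: 2
  Romance: 2
  SciFi: 2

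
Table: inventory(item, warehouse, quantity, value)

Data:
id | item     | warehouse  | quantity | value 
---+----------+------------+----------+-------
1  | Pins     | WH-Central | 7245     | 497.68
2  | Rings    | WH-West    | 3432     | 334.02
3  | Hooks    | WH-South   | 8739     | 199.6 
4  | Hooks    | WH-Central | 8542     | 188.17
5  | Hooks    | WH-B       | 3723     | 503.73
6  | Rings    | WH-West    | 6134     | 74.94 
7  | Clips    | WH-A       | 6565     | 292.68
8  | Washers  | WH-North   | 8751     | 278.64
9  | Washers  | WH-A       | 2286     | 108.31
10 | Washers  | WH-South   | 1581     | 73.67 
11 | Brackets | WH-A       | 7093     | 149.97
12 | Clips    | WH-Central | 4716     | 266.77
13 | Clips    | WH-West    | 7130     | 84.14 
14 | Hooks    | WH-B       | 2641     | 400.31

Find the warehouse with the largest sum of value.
SELECT warehouse, SUM(value) as val
FROM inventory
GROUP BY warehouse
ORDER BY val DESC
LIMIT 1

Result: WH-Central with sum(value) = 952.62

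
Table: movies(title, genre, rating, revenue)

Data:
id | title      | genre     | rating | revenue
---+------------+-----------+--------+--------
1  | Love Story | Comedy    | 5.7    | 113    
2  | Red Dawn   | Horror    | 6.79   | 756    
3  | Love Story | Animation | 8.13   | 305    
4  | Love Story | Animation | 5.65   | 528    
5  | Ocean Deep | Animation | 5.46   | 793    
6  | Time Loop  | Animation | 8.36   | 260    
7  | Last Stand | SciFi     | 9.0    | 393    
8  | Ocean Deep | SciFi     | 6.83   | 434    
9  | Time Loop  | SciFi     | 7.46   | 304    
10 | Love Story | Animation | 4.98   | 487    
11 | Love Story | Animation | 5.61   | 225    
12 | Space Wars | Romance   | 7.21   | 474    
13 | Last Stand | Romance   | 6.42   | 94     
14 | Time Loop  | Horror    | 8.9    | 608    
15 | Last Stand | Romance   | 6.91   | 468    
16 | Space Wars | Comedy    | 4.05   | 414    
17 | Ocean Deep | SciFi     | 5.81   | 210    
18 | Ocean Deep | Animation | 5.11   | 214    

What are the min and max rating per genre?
SELECT genre, MIN(rating), MAX(rating)
FROM movies
GROUP BY genre

Result:
  Animation: min=4.98, max=8.36
  Comedy: min=4.05, max=5.70
  Horror: min=6.79, max=8.90
  Romance: min=6.42, max=7.21
  SciFi: min=5.81, max=9.00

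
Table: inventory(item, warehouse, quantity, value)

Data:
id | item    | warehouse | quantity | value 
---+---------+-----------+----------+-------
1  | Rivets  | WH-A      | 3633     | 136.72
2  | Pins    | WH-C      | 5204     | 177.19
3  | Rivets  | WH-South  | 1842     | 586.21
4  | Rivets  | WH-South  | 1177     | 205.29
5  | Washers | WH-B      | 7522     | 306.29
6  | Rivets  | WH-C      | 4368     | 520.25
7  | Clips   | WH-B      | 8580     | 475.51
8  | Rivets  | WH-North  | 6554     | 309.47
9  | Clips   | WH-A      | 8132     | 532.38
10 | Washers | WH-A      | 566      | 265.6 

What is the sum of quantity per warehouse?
SELECT warehouse, SUM(quantity) as result
FROM inventory
GROUP BY warehouse

Result:
  WH-A: 12331
  WH-B: 16102
  WH-C: 9572
  WH-North: 6554
  WH-South: 3019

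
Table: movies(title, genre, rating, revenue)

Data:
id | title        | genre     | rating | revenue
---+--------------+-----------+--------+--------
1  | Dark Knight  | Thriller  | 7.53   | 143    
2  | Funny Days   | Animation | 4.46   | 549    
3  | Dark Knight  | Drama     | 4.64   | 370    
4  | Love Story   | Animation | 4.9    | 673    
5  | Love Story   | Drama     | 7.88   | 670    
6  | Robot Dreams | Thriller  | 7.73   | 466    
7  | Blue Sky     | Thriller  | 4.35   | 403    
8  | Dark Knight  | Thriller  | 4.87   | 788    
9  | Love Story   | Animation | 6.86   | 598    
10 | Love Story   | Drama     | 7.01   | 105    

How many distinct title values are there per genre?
SELECT genre, COUNT(DISTINCT title)
FROM movies
GROUP BY genre

Result:
  Animation: 2 distinct
  Drama: 2 distinct
  Thriller: 3 distinct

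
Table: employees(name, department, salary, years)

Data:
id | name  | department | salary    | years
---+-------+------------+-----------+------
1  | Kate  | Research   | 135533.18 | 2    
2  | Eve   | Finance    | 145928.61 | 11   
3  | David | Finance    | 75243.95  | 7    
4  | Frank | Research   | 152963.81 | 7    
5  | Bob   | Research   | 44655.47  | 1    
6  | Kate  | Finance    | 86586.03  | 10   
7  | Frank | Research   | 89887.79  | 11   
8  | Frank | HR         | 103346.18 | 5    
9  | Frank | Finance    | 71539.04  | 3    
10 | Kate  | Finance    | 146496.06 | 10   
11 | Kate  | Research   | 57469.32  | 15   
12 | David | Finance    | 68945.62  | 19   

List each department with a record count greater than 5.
SELECT department, COUNT(*) as cnt
FROM employees
GROUP BY department
HAVING COUNT(*) > 5

Result:
  Finance: 6

Note: HAVING filters groups after aggregation, WHERE filters rows before.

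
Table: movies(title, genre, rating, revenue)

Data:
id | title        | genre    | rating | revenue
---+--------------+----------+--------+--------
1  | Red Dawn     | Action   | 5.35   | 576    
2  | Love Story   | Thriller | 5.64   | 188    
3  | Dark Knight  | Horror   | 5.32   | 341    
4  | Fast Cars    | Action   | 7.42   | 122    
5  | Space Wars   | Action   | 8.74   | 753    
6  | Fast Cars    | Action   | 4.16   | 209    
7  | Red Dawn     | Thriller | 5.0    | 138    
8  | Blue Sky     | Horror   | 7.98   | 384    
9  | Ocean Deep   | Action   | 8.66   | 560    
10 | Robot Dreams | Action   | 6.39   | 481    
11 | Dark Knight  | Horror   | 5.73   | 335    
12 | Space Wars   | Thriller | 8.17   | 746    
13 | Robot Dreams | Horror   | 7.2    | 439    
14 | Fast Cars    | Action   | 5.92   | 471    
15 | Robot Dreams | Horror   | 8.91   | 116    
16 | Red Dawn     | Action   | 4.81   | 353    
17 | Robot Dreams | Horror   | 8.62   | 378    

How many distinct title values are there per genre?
SELECT genre, COUNT(DISTINCT title)
FROM movies
GROUP BY genre

Result:
  Action: 5 distinct
  Horror: 3 distinct
  Thriller: 3 distinct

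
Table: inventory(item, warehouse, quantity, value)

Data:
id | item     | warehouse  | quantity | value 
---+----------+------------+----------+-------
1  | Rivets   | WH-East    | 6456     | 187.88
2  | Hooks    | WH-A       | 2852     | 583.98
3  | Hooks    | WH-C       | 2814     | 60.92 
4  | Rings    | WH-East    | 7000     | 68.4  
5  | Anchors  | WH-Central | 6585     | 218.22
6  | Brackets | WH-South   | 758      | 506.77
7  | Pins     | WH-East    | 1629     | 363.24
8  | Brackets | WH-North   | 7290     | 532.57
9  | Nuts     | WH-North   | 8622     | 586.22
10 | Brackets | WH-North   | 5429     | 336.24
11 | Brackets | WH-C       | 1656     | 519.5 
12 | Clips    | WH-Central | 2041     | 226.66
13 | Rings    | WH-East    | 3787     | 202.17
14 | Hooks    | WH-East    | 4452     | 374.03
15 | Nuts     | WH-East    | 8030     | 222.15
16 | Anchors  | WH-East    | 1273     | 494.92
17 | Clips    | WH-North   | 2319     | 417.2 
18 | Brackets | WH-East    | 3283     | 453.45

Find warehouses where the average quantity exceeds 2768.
SELECT warehouse, AVG(quantity)
FROM inventory
GROUP BY warehouse
HAVING AVG(quantity) > 2768

Result:
  WH-A: avg=2852.00
  WH-Central: avg=4313.00
  WH-East: avg=4488.75
  WH-North: avg=5915.00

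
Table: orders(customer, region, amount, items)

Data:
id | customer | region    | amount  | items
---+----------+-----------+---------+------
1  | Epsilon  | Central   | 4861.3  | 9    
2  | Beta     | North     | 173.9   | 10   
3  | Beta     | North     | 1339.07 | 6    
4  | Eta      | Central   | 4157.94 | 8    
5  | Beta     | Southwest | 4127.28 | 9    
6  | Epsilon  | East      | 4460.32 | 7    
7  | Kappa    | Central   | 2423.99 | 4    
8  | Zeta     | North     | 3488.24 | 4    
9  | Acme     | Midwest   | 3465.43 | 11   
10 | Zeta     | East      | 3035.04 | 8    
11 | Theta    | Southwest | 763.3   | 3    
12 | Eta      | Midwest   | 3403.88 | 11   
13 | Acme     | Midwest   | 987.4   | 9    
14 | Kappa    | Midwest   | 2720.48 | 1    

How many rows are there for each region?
SELECT region, COUNT(*) as count
FROM orders
GROUP BY region

Result:
  Central: 3
  East: 2
  Midwest: 4
  North: 3
  Southwest: 2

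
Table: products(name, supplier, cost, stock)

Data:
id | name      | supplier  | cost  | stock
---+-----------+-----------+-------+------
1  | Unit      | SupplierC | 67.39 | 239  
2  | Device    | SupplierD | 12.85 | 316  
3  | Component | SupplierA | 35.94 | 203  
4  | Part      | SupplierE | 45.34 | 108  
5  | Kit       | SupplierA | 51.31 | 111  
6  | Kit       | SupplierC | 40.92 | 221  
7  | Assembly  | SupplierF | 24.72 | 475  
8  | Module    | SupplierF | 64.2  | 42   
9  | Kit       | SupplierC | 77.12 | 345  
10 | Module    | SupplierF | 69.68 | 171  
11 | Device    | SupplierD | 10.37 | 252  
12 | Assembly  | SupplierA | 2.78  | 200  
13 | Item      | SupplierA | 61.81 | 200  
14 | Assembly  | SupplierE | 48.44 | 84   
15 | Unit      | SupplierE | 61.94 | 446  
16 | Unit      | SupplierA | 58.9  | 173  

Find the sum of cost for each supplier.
SELECT supplier, SUM(cost) as result
FROM products
GROUP BY supplier

Result:
  SupplierA: 210.74
  SupplierC: 185.43
  SupplierD: 23.22
  SupplierE: 155.72
  SupplierF: 158.60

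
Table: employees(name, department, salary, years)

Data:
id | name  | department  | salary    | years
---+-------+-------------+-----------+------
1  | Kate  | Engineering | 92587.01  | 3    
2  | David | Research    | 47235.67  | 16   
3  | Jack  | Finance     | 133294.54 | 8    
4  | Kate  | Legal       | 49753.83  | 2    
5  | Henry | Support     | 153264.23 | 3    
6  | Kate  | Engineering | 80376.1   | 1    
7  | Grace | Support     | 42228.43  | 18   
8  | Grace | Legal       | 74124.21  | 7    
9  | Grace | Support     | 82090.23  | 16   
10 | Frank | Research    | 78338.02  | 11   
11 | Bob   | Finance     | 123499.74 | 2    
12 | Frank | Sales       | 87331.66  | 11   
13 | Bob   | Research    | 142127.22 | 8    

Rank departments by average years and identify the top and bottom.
SELECT department, AVG(years)
FROM employees
GROUP BY department
ORDER BY AVG(years)

All groups:
  Engineering: 2.00
  Legal: 4.50
  Finance: 5.00
  Sales: 11.00
  Research: 11.67
  Support: 12.33

Highest: Support (12.33)
Lowest: Engineering (2.00)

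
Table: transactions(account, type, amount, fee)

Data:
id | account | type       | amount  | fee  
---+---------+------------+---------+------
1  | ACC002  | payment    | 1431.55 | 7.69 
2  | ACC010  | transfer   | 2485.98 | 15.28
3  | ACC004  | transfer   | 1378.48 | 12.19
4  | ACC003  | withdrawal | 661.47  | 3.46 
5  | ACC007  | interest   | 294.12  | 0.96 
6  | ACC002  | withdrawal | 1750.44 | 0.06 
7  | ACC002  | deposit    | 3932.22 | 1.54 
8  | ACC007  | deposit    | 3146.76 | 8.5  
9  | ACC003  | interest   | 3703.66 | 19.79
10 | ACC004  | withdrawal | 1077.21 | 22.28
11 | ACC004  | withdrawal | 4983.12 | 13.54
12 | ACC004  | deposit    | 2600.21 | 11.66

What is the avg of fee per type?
SELECT type, AVG(fee) as result
FROM transactions
GROUP BY type

Result:
  deposit: 7.23
  interest: 10.38
  payment: 7.69
  transfer: 13.74
  withdrawal: 9.84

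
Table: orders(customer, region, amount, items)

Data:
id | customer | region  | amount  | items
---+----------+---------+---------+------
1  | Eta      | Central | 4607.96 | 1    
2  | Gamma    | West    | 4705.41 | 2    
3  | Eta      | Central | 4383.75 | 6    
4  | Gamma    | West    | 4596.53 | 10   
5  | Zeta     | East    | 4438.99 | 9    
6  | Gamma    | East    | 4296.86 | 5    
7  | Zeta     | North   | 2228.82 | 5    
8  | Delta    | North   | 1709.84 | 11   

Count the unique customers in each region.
SELECT region, COUNT(DISTINCT customer)
FROM orders
GROUP BY region

Result:
  Central: 1 distinct
  East: 2 distinct
  North: 2 distinct
  West: 1 distinct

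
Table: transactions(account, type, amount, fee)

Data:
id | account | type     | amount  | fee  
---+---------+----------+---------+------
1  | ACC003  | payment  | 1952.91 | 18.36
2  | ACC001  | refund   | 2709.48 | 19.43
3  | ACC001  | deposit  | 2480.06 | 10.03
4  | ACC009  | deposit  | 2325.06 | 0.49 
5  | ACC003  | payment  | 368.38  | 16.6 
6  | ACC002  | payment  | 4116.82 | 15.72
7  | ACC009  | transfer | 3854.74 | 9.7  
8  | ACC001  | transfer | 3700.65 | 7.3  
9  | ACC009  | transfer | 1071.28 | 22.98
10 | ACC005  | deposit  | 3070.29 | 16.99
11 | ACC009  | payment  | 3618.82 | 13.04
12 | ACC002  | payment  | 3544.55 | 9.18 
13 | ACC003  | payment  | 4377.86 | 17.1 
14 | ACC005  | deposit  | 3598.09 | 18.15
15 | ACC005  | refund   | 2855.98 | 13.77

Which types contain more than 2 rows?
SELECT type, COUNT(*) as cnt
FROM transactions
GROUP BY type
HAVING COUNT(*) > 2

Result:
  deposit: 4
  payment: 6
  transfer: 3

Note: HAVING filters groups after aggregation, WHERE filters rows before.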